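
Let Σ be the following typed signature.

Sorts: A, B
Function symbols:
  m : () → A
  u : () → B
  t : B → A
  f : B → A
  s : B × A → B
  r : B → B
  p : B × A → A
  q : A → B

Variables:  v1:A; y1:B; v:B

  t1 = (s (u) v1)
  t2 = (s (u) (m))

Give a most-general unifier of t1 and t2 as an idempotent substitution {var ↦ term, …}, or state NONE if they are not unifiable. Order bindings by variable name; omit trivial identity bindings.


{v1 ↦ (m)}


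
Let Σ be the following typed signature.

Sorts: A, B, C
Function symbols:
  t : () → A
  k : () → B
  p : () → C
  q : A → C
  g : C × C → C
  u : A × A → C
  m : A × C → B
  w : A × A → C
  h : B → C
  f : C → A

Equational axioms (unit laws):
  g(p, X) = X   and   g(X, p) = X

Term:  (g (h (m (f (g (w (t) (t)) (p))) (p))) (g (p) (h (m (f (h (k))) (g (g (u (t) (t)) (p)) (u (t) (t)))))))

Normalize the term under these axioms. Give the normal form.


normal form = (g (h (m (f (w (t) (t))) (p))) (h (m (f (h (k))) (g (u (t) (t)) (u (t) (t))))))

1. (g (h (m (f (g (w (t) (t)) (p))) (p))) (g (p) (h (m (f (h (k))) (g (g (u (t) (t)) (p)) (u (t) (t)))))))  →  (g (h (m (f (w (t) (t))) (p))) (g (p) (h (m (f (h (k))) (g (g (u (t) (t)) (p)) (u (t) (t)))))))
2. (g (h (m (f (w (t) (t))) (p))) (g (p) (h (m (f (h (k))) (g (g (u (t) (t)) (p)) (u (t) (t)))))))  →  (g (h (m (f (w (t) (t))) (p))) (h (m (f (h (k))) (g (g (u (t) (t)) (p)) (u (t) (t))))))
3. (g (h (m (f (w (t) (t))) (p))) (h (m (f (h (k))) (g (g (u (t) (t)) (p)) (u (t) (t))))))  →  (g (h (m (f (w (t) (t))) (p))) (h (m (f (h (k))) (g (u (t) (t)) (u (t) (t))))))


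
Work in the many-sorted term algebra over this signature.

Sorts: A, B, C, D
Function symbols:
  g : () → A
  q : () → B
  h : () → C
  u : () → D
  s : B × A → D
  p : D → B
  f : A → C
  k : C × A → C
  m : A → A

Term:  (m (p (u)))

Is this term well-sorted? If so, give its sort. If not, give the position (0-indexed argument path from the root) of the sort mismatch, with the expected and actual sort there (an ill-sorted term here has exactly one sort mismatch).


ill-sorted at position [0]: expected A, got B

    (u) : D
  (p (u)) : B
(m (p (u))) : ✗ arg 0 at [0] has sort B, expected A


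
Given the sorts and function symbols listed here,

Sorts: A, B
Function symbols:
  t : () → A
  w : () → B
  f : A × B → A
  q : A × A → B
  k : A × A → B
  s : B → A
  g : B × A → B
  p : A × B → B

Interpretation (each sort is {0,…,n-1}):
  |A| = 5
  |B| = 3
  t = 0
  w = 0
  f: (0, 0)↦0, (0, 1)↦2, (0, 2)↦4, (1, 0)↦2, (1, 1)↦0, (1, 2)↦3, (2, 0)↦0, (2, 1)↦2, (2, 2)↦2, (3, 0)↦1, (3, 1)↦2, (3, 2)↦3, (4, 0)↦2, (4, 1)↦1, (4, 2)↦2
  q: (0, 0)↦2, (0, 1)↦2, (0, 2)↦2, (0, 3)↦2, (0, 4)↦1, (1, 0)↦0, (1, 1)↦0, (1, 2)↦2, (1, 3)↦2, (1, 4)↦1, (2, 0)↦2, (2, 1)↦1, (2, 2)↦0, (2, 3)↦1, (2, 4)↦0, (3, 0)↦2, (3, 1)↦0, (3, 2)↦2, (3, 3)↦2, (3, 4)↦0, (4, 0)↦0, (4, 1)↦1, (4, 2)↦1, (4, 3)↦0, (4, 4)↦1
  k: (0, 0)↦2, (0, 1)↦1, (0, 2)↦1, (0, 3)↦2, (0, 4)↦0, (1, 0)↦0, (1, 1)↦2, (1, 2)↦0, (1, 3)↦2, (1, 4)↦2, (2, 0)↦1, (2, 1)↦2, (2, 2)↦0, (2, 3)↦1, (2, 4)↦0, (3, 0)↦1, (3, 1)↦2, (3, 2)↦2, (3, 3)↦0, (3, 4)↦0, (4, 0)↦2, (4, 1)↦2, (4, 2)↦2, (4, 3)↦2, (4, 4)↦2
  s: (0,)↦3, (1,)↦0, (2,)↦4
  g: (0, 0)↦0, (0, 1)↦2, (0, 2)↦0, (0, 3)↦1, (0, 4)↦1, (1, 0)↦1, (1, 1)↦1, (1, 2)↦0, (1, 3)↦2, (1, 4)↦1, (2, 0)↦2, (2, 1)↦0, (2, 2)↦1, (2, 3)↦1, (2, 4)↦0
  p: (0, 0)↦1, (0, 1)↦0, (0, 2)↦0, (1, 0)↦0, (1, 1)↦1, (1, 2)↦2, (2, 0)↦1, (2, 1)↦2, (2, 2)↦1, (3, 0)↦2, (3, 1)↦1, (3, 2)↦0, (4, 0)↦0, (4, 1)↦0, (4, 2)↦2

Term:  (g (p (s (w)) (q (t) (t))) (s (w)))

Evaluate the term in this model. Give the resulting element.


value = 1

  w = 0
  (s (w)) = s(0,) = 3
  t = 0
  t = 0
  (q (t) (t)) = q(0, 0) = 2
  (p (s (w)) (q (t) (t))) = p(3, 2) = 0
  w = 0
  (s (w)) = s(0,) = 3
  (g (p (s (w)) (q (t) (t))) (s (w))) = g(0, 3) = 1


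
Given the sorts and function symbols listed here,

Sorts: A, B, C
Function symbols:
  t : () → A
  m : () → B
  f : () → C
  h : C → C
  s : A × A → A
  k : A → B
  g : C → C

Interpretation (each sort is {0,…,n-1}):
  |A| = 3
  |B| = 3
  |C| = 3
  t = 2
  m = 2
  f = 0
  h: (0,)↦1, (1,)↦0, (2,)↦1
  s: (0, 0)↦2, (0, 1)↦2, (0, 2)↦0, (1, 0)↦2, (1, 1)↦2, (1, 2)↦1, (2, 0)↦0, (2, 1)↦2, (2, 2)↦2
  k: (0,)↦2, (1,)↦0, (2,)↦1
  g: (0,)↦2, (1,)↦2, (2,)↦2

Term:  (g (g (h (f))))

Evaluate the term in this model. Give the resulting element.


value = 2

  f = 0
  (h (f)) = h(0,) = 1
  (g (h (f))) = g(1,) = 2
  (g (g (h (f)))) = g(2,) = 2


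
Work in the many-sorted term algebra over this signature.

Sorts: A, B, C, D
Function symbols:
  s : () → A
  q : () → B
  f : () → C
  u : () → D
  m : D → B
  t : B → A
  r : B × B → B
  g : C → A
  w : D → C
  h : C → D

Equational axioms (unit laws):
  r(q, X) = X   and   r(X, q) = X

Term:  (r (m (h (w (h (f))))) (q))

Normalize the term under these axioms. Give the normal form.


normal form = (m (h (w (h (f)))))

1. (r (m (h (w (h (f))))) (q))  →  (m (h (w (h (f)))))


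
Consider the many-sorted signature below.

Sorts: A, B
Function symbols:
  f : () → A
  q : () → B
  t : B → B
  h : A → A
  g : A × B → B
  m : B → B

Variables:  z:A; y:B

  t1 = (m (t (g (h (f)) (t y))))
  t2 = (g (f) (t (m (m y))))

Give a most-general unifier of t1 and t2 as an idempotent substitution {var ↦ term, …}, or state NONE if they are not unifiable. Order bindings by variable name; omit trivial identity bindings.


NONE (not unifiable)

head clash or occurs-check failure — not unifiable


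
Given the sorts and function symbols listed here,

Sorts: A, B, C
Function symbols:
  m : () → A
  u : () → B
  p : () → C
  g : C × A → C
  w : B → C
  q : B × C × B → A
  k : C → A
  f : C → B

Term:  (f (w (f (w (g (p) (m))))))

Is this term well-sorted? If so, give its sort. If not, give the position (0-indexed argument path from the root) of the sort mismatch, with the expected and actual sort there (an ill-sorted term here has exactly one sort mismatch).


ill-sorted at position [0, 0, 0, 0]: expected B, got C

          (p) : C
          (m) : A
        (g (p) (m)) : C
      (w (g (p) (m))) : ✗ arg 0 at [0, 0, 0, 0] has sort C, expected B


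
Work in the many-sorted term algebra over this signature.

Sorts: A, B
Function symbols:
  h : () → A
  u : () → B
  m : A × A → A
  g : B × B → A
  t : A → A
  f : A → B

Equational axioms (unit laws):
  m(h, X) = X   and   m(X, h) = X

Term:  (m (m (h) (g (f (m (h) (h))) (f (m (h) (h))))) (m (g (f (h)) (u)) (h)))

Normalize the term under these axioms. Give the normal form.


normal form = (m (g (f (h)) (f (h))) (g (f (h)) (u)))

1. (m (m (h) (g (f (m (h) (h))) (f (m (h) (h))))) (m (g (f (h)) (u)) (h)))  →  (m (g (f (m (h) (h))) (f (m (h) (h)))) (m (g (f (h)) (u)) (h)))
2. (m (g (f (m (h) (h))) (f (m (h) (h)))) (m (g (f (h)) (u)) (h)))  →  (m (g (f (h)) (f (m (h) (h)))) (m (g (f (h)) (u)) (h)))
3. (m (g (f (h)) (f (m (h) (h)))) (m (g (f (h)) (u)) (h)))  →  (m (g (f (h)) (f (h))) (m (g (f (h)) (u)) (h)))
4. (m (g (f (h)) (f (h))) (m (g (f (h)) (u)) (h)))  →  (m (g (f (h)) (f (h))) (g (f (h)) (u)))


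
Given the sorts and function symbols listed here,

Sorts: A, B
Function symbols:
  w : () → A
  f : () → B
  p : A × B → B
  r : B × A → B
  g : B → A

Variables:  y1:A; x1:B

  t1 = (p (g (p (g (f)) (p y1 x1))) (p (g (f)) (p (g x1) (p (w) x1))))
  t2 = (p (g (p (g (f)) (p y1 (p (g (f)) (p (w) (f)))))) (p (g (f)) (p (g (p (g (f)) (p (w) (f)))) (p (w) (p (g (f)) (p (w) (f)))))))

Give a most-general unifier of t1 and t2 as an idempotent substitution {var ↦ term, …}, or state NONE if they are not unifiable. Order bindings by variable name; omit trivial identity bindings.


{x1 ↦ (p (g (f)) (p (w) (f)))}


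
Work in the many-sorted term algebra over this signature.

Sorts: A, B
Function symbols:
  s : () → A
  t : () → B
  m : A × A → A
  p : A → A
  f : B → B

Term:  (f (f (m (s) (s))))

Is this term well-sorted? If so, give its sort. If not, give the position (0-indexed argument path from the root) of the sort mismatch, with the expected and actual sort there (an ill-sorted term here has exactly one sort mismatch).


ill-sorted at position [0, 0]: expected B, got A

      (s) : A
      (s) : A
    (m (s) (s)) : A
  (f (m (s) (s))) : ✗ arg 0 at [0, 0] has sort A, expected B


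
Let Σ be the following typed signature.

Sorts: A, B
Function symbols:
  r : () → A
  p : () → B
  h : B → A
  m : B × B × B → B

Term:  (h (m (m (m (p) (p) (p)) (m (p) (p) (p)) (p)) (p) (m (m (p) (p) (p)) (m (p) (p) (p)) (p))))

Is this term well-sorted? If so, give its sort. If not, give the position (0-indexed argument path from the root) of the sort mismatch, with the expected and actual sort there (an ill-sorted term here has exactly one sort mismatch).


well-sorted; sort = A

        (p) : B
        (p) : B
        (p) : B
      (m (p) (p) (p)) : B
        (p) : B
        (p) : B
        (p) : B
      (m (p) (p) (p)) : B
      (p) : B
    (m (m (p) (p) (p)) (m (p) (p) (p)) (p)) : B
    (p) : B
        (p) : B
        (p) : B
        (p) : B
      (m (p) (p) (p)) : B
        (p) : B
        (p) : B
        (p) : B
      (m (p) (p) (p)) : B
      (p) : B
    (m (m (p) (p) (p)) (m (p) (p) (p)) (p)) : B
  (m (m (m (p) (p) (p)) (m (p) (p) (p)) (p)) (p) (m (m (p) (p) (p)) (m (p) (p) (p)) (p))) : B
(h (m (m (m (p) (p) (p)) (m (p) (p) (p)) (p)) (p) (m (m (p) (p) (p)) (m (p) (p) (p)) (p)))) : A


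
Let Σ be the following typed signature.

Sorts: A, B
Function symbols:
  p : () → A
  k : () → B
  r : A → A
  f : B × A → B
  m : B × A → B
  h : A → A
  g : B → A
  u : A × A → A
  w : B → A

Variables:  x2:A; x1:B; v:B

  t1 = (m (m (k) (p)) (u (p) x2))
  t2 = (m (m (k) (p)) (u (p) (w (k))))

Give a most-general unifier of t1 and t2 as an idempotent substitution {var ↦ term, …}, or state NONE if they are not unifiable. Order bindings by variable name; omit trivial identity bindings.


{x2 ↦ (w (k))}


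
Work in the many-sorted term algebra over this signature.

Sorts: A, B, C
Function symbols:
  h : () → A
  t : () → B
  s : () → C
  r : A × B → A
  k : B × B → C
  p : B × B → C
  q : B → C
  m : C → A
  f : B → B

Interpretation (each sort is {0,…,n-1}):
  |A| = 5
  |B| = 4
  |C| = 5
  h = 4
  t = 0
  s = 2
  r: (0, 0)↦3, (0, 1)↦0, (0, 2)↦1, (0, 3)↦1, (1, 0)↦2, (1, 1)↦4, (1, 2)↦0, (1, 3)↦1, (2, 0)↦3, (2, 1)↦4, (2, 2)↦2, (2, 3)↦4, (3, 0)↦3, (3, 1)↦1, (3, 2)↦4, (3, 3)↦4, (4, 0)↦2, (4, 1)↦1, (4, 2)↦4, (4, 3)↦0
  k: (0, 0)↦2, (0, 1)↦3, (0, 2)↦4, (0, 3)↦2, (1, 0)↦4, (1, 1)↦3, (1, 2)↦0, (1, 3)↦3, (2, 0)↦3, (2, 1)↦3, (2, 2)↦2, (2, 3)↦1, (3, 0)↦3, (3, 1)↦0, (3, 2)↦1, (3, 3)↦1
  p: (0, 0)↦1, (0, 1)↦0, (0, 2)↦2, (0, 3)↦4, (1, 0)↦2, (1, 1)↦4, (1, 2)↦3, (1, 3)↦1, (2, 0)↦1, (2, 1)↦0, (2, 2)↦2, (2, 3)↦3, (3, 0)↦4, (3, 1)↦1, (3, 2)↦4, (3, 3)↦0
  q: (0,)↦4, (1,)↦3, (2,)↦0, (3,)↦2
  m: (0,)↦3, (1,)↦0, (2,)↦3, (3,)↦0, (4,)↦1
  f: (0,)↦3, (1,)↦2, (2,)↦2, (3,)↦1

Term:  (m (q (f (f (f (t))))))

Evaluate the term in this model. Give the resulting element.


value = 3

  t = 0
  (f (t)) = f(0,) = 3
  (f (f (t))) = f(3,) = 1
  (f (f (f (t)))) = f(1,) = 2
  (q (f (f (f (t))))) = q(2,) = 0
  (m (q (f (f (f (t)))))) = m(0,) = 3


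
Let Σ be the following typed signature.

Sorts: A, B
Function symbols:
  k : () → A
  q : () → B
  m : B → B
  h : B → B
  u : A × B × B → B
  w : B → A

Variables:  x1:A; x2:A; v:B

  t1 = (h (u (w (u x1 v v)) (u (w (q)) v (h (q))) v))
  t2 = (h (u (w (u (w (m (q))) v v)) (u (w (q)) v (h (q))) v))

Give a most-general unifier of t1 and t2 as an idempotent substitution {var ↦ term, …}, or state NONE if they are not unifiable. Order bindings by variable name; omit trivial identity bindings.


{x1 ↦ (w (m (q)))}


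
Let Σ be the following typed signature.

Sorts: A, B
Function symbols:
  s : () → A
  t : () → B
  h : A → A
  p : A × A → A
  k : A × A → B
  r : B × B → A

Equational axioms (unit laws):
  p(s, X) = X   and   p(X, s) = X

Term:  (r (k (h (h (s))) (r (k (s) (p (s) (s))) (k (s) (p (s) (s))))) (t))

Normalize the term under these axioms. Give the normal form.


normal form = (r (k (h (h (s))) (r (k (s) (s)) (k (s) (s)))) (t))

1. (r (k (h (h (s))) (r (k (s) (p (s) (s))) (k (s) (p (s) (s))))) (t))  →  (r (k (h (h (s))) (r (k (s) (s)) (k (s) (p (s) (s))))) (t))
2. (r (k (h (h (s))) (r (k (s) (s)) (k (s) (p (s) (s))))) (t))  →  (r (k (h (h (s))) (r (k (s) (s)) (k (s) (s)))) (t))


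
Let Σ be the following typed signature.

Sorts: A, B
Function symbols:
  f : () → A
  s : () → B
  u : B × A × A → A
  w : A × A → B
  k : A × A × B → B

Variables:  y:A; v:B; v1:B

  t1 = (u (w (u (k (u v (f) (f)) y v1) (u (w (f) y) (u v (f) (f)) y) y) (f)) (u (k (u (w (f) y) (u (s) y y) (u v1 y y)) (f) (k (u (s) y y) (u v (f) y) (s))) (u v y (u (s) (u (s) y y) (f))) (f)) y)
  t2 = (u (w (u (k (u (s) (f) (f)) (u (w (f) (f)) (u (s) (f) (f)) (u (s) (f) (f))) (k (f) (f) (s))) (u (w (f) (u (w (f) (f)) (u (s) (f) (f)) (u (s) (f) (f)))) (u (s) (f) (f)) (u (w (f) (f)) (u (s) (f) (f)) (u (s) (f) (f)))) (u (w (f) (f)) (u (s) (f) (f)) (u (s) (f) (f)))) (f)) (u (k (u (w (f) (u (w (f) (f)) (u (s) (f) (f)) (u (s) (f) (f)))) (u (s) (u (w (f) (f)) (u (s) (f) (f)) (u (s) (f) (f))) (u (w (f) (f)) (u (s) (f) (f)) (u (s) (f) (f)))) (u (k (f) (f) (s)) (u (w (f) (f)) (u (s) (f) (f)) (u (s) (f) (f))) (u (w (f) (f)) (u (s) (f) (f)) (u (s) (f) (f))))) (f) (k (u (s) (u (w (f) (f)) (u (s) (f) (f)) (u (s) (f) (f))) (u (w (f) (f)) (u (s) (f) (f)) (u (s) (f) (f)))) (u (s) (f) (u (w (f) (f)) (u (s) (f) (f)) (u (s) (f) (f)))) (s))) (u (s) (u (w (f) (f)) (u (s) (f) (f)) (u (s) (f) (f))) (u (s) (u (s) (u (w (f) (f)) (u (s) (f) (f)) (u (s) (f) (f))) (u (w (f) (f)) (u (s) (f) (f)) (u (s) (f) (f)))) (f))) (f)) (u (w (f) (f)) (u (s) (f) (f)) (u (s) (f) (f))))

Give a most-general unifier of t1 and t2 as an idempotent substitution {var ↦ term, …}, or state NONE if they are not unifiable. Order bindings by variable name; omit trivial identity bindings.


{v ↦ (s), v1 ↦ (k (f) (f) (s)), y ↦ (u (w (f) (f)) (u (s) (f) (f)) (u (s) (f) (f)))}


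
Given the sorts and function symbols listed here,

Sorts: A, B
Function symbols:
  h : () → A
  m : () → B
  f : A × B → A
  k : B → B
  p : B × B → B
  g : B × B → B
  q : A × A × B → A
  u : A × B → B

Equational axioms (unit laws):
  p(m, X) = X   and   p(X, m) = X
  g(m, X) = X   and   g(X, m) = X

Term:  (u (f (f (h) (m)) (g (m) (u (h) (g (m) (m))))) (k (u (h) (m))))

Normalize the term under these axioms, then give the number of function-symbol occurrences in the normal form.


1. (u (f (f (h) (m)) (g (m) (u (h) (g (m) (m))))) (k (u (h) (m))))  →  (u (f (f (h) (m)) (u (h) (g (m) (m)))) (k (u (h) (m))))
2. (u (f (f (h) (m)) (u (h) (g (m) (m)))) (k (u (h) (m))))  →  (u (f (f (h) (m)) (u (h) (m))) (k (u (h) (m))))
normal form: (u (f (f (h) (m)) (u (h) (m))) (k (u (h) (m))))

size = 12


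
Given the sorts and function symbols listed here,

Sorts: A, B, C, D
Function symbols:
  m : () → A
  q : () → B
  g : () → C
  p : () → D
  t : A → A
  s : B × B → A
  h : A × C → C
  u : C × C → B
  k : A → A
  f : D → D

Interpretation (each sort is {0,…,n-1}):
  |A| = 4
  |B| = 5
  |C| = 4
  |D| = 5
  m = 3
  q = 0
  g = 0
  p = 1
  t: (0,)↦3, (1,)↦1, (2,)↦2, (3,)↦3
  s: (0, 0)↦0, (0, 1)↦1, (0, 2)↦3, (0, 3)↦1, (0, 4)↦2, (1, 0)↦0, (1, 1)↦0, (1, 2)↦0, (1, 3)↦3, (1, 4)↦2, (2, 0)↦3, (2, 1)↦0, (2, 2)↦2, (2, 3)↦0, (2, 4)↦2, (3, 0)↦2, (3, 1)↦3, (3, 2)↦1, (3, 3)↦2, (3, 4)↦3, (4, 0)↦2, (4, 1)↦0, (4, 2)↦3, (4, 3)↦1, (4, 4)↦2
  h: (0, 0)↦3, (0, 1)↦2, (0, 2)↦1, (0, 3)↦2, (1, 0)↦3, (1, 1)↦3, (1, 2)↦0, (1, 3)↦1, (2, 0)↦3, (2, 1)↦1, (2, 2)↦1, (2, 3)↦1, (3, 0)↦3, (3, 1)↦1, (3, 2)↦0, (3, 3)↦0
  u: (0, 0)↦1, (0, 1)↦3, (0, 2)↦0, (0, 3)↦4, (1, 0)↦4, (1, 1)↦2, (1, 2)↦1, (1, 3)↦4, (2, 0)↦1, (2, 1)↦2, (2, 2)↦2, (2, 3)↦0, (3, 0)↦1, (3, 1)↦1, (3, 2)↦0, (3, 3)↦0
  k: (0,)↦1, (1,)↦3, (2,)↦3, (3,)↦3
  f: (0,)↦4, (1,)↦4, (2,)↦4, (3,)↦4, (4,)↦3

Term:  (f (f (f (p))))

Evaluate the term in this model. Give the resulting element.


  p = 1
  (f (p)) = f(1,) = 4
  (f (f (p))) = f(4,) = 3
  (f (f (f (p)))) = f(3,) = 4

value = 4


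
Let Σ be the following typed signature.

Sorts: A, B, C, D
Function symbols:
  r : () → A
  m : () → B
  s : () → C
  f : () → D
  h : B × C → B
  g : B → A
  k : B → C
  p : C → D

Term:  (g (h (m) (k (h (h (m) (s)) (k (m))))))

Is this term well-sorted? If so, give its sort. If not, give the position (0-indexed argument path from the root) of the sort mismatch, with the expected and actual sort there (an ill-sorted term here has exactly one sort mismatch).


    (m) : B
          (m) : B
          (s) : C
        (h (m) (s)) : B
          (m) : B
        (k (m)) : C
      (h (h (m) (s)) (k (m))) : B
    (k (h (h (m) (s)) (k (m)))) : C
  (h (m) (k (h (h (m) (s)) (k (m))))) : B
(g (h (m) (k (h (h (m) (s)) (k (m)))))) : A

well-sorted; sort = A


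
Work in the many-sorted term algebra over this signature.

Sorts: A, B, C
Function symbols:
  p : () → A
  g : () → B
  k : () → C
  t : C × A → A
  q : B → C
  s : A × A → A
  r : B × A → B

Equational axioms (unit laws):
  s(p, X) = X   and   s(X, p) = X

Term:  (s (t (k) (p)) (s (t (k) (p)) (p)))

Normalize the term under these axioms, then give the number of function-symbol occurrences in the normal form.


size = 7

1. (s (t (k) (p)) (s (t (k) (p)) (p)))  →  (s (t (k) (p)) (t (k) (p)))
normal form: (s (t (k) (p)) (t (k) (p)))


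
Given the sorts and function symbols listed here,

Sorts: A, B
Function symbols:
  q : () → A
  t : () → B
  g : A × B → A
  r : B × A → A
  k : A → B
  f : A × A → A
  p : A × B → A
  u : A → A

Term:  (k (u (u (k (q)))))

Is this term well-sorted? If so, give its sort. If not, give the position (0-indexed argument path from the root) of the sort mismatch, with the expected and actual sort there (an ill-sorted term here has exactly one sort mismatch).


ill-sorted at position [0, 0, 0]: expected A, got B

        (q) : A
      (k (q)) : B
    (u (k (q))) : ✗ arg 0 at [0, 0, 0] has sort B, expected A


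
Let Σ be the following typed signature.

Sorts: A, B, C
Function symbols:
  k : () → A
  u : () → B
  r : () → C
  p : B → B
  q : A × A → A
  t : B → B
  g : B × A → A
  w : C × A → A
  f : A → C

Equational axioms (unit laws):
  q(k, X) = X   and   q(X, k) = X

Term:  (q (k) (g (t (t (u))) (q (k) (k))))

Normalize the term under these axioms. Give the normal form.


normal form = (g (t (t (u))) (k))

1. (q (k) (g (t (t (u))) (q (k) (k))))  →  (g (t (t (u))) (q (k) (k)))
2. (g (t (t (u))) (q (k) (k)))  →  (g (t (t (u))) (k))


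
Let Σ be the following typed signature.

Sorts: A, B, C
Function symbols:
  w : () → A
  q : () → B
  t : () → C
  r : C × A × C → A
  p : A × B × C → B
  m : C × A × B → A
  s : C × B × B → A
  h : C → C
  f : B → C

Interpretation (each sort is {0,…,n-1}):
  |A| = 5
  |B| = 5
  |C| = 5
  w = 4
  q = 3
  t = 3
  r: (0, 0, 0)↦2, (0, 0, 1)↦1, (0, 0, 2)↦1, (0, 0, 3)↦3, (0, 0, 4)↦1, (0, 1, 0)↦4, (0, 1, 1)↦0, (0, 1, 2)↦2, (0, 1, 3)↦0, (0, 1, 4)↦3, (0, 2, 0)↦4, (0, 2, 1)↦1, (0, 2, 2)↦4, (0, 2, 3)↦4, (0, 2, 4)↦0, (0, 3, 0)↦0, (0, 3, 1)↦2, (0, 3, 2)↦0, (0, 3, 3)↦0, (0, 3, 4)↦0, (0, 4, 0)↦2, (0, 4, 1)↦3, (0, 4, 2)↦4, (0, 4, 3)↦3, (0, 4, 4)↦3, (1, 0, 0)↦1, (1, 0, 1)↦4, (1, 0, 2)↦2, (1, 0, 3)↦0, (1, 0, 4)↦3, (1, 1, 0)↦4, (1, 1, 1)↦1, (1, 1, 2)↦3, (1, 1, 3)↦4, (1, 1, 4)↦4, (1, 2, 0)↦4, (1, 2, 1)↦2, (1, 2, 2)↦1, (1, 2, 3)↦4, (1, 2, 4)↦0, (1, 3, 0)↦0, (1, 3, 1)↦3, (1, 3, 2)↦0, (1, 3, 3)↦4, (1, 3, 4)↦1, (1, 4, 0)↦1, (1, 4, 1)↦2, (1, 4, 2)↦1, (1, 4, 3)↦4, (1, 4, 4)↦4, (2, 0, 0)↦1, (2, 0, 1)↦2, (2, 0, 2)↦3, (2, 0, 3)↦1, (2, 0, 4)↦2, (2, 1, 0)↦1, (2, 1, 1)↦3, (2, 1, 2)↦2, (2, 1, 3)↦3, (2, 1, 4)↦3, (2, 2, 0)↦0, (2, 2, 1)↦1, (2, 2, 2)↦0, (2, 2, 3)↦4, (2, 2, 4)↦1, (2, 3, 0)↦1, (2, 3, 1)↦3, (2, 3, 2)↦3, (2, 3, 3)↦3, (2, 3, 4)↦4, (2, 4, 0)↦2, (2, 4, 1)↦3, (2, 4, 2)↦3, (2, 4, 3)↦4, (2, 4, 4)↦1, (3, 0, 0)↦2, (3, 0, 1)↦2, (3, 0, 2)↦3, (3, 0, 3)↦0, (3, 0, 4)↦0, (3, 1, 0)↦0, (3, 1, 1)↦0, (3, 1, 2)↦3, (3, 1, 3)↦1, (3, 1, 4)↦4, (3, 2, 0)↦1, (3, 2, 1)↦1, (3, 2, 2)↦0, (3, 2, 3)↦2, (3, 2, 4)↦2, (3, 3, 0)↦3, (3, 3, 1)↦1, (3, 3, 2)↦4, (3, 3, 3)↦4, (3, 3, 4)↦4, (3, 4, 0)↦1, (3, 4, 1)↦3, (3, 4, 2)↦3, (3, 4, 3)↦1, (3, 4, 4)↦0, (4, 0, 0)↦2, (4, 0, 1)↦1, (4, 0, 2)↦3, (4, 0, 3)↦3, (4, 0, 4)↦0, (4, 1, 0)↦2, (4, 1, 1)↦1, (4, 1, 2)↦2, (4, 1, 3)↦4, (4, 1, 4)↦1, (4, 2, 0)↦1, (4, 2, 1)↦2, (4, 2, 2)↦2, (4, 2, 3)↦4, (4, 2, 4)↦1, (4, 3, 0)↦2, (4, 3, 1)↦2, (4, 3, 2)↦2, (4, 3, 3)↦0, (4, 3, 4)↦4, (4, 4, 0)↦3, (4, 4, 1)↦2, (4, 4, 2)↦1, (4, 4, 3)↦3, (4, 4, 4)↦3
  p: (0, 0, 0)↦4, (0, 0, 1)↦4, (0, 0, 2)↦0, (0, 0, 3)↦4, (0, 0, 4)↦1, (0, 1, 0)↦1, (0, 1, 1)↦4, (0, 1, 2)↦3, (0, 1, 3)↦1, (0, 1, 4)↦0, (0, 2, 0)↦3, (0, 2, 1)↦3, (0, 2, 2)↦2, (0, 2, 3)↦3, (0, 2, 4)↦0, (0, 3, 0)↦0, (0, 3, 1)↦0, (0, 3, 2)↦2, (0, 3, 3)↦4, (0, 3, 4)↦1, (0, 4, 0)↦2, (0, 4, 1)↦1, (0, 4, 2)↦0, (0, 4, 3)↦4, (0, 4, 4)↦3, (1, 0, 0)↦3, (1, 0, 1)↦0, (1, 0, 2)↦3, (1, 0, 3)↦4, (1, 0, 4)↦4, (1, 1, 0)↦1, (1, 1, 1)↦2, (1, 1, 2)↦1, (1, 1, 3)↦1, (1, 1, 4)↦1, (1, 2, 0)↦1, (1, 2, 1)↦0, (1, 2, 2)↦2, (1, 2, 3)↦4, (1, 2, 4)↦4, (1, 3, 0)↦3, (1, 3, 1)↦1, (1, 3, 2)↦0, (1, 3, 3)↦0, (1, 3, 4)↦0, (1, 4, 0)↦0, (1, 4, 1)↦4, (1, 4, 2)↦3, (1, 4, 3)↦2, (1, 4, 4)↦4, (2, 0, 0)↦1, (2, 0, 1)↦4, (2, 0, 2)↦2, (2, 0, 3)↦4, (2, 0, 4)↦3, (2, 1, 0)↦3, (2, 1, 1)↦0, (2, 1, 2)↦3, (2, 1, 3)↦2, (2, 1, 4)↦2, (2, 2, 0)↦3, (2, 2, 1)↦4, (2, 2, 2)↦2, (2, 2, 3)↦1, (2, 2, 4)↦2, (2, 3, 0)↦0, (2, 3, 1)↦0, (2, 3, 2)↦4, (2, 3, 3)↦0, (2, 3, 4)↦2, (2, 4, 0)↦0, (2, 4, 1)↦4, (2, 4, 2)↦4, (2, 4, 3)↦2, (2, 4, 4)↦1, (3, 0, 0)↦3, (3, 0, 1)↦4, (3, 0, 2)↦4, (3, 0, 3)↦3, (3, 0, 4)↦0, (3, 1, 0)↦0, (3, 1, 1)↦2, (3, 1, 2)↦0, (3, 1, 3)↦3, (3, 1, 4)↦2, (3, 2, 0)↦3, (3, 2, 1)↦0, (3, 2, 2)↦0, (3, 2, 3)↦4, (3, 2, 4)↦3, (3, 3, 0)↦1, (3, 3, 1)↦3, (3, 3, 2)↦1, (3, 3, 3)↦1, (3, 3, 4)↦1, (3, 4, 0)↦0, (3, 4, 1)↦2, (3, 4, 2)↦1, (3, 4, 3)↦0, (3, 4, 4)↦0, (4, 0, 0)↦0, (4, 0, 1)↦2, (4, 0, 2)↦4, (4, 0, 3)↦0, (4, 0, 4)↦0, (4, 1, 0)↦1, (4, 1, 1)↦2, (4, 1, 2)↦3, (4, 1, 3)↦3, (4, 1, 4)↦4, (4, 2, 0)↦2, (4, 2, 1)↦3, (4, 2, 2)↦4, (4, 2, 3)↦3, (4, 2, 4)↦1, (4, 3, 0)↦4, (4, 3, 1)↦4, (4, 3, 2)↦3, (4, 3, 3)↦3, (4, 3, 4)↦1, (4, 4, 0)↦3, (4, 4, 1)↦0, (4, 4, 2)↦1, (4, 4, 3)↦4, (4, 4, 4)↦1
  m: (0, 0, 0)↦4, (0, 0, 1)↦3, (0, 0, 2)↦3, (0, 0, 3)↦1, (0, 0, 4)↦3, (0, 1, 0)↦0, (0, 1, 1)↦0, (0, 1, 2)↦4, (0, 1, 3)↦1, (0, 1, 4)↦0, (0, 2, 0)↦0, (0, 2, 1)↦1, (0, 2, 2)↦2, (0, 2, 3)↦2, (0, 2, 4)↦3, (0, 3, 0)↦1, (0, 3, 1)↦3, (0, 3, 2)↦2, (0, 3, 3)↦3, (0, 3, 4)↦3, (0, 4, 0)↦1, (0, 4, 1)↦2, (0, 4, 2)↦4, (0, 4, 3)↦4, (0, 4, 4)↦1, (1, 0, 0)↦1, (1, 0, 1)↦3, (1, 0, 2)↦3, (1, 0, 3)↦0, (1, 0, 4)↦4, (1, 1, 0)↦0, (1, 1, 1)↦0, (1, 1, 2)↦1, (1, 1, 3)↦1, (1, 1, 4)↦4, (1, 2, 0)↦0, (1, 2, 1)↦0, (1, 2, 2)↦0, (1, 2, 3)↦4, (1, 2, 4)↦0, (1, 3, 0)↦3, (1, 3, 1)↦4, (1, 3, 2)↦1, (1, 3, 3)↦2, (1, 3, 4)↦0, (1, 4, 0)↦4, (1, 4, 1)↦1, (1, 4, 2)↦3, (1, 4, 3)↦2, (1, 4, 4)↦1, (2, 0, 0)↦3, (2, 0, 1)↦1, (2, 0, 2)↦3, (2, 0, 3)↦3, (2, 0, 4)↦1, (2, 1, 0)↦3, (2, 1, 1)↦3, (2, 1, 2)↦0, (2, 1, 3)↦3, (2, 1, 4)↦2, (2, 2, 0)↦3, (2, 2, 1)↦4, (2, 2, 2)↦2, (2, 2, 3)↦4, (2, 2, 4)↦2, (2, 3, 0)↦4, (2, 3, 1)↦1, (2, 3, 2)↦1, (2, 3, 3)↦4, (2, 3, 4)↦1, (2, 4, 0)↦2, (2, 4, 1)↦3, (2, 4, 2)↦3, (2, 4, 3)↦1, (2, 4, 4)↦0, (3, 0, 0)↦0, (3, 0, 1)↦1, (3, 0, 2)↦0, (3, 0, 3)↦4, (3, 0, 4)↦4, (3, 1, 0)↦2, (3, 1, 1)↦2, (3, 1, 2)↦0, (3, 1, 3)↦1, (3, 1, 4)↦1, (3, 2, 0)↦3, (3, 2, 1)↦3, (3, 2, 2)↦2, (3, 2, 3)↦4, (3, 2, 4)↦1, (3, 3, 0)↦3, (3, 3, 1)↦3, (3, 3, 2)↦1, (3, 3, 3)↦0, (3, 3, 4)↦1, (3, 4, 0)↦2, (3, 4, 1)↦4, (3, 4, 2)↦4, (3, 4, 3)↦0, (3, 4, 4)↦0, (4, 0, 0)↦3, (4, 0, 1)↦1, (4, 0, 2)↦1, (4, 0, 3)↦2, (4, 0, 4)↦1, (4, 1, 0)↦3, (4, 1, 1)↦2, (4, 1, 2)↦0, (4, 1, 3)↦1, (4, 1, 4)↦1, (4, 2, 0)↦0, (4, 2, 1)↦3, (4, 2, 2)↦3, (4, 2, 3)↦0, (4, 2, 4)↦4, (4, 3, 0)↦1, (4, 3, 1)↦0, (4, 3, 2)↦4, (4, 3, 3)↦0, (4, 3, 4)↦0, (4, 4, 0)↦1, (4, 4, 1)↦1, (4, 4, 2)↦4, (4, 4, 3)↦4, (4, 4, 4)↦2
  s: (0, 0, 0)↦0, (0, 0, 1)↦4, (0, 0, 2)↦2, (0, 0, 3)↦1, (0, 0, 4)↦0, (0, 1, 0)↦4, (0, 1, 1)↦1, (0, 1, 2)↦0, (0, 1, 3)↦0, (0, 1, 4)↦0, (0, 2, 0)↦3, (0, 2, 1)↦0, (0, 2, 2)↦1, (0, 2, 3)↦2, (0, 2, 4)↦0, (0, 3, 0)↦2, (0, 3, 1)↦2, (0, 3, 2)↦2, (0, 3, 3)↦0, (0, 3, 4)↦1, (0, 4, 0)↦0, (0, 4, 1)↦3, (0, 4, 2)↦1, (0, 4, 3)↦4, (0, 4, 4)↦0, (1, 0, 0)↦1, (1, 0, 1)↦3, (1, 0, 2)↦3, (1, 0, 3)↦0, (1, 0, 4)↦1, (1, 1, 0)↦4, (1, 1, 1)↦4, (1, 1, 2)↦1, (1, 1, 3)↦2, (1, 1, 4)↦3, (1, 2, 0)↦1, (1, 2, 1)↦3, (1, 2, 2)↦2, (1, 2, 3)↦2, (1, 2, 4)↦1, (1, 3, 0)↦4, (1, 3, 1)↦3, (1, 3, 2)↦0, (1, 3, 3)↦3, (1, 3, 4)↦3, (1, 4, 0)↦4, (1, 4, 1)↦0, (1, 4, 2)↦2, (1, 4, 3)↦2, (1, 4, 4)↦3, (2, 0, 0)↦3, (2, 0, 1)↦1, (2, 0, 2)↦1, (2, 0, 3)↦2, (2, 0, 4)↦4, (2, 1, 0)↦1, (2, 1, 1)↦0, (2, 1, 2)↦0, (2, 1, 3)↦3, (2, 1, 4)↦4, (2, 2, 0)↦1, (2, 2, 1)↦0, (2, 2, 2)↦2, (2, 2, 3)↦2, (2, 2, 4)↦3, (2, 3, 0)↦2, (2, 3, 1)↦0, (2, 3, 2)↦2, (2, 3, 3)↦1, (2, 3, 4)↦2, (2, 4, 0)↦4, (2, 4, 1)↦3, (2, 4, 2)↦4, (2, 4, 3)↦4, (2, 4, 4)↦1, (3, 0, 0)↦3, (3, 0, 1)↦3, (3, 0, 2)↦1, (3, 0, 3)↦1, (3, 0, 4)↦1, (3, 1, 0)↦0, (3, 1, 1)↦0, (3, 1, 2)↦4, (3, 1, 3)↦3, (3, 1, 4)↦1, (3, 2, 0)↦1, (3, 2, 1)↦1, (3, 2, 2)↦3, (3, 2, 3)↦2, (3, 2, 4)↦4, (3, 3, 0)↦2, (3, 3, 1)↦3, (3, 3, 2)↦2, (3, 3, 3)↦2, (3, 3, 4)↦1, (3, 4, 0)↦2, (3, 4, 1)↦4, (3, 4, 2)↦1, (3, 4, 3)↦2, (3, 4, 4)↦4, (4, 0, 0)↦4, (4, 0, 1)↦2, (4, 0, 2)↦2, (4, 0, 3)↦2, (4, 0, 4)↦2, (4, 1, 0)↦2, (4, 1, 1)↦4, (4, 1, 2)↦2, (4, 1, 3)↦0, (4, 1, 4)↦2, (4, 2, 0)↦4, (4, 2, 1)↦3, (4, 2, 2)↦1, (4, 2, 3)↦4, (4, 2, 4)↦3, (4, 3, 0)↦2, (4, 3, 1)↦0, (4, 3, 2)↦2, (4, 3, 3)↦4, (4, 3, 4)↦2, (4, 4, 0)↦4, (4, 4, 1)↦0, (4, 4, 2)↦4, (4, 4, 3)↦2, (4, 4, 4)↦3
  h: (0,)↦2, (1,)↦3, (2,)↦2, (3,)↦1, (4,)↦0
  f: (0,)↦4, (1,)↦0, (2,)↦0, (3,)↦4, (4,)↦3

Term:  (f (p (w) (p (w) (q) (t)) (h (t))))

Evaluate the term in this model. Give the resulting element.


value = 3

  w = 4
  w = 4
  q = 3
  t = 3
  (p (w) (q) (t)) = p(4, 3, 3) = 3
  t = 3
  (h (t)) = h(3,) = 1
  (p (w) (p (w) (q) (t)) (h (t))) = p(4, 3, 1) = 4
  (f (p (w) (p (w) (q) (t)) (h (t)))) = f(4,) = 3


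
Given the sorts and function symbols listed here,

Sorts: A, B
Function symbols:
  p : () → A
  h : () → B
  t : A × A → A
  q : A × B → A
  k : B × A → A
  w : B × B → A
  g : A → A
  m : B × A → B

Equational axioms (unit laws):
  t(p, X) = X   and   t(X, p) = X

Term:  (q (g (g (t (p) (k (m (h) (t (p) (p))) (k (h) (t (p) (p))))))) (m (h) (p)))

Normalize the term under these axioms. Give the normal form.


1. (q (g (g (t (p) (k (m (h) (t (p) (p))) (k (h) (t (p) (p))))))) (m (h) (p)))  →  (q (g (g (k (m (h) (t (p) (p))) (k (h) (t (p) (p)))))) (m (h) (p)))
2. (q (g (g (k (m (h) (t (p) (p))) (k (h) (t (p) (p)))))) (m (h) (p)))  →  (q (g (g (k (m (h) (p)) (k (h) (t (p) (p)))))) (m (h) (p)))
3. (q (g (g (k (m (h) (p)) (k (h) (t (p) (p)))))) (m (h) (p)))  →  (q (g (g (k (m (h) (p)) (k (h) (p))))) (m (h) (p)))

normal form = (q (g (g (k (m (h) (p)) (k (h) (p))))) (m (h) (p)))


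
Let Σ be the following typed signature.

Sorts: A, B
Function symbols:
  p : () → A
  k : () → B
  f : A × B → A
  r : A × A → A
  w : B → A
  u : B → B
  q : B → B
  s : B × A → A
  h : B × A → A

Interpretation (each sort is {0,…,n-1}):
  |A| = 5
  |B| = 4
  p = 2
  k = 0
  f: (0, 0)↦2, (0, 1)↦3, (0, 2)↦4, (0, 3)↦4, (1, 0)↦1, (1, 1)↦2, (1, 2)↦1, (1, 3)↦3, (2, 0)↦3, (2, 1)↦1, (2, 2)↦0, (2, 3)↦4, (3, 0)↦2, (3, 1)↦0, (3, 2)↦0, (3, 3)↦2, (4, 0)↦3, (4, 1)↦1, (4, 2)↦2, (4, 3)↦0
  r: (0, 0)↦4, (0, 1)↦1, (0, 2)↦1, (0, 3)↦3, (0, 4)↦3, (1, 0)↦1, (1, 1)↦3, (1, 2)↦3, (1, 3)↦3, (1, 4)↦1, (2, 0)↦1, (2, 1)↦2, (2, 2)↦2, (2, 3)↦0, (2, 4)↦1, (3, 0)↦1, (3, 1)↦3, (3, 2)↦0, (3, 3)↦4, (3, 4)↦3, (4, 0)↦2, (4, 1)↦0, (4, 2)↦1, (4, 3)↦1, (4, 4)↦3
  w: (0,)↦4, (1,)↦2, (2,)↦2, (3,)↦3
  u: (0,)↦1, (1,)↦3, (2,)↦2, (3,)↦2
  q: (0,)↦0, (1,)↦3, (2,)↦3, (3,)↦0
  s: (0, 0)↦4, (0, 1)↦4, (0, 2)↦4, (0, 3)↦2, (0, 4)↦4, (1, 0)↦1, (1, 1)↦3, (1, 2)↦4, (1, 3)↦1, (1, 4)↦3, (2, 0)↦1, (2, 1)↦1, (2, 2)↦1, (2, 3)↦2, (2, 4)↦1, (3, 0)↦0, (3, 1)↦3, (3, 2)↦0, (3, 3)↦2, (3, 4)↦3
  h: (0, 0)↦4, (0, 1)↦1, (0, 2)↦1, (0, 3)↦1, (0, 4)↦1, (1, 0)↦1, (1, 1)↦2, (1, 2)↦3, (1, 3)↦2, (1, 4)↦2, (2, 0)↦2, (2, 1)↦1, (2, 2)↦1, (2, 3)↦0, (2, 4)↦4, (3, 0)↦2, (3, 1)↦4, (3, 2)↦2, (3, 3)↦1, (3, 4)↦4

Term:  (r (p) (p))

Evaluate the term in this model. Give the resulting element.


value = 2

  p = 2
  p = 2
  (r (p) (p)) = r(2, 2) = 2


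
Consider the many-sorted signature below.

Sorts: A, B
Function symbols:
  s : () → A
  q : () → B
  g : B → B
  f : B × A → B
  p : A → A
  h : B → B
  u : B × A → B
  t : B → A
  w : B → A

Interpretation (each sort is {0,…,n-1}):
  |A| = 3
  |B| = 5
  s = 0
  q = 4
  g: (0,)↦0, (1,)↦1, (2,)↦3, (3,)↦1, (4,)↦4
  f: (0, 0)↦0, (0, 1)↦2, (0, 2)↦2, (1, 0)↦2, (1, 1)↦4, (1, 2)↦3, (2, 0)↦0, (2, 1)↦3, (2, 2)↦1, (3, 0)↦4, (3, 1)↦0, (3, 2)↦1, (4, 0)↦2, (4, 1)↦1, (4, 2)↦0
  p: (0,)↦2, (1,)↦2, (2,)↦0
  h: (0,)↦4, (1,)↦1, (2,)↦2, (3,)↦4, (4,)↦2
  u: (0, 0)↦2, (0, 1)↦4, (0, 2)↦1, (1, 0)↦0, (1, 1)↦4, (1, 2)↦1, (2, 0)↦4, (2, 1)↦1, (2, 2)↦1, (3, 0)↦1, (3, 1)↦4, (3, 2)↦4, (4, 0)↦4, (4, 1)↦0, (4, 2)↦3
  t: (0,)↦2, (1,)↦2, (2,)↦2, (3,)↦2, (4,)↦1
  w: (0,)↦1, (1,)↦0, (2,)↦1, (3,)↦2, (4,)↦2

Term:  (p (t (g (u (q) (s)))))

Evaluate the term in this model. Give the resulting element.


  q = 4
  s = 0
  (u (q) (s)) = u(4, 0) = 4
  (g (u (q) (s))) = g(4,) = 4
  (t (g (u (q) (s)))) = t(4,) = 1
  (p (t (g (u (q) (s))))) = p(1,) = 2

value = 2


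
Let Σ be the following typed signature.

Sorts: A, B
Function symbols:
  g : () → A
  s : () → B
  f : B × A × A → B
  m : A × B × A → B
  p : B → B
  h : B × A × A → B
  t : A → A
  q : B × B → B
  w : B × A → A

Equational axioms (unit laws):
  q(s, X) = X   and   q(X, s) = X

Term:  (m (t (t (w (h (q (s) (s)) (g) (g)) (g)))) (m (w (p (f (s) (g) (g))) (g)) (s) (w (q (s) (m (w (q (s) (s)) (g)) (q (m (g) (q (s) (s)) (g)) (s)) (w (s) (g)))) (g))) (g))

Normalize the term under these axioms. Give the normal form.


normal form = (m (t (t (w (h (s) (g) (g)) (g)))) (m (w (p (f (s) (g) (g))) (g)) (s) (w (m (w (s) (g)) (m (g) (s) (g)) (w (s) (g))) (g))) (g))

1. (m (t (t (w (h (q (s) (s)) (g) (g)) (g)))) (m (w (p (f (s) (g) (g))) (g)) (s) (w (q (s) (m (w (q (s) (s)) (g)) (q (m (g) (q (s) (s)) (g)) (s)) (w (s) (g)))) (g))) (g))  →  (m (t (t (w (h (s) (g) (g)) (g)))) (m (w (p (f (s) (g) (g))) (g)) (s) (w (q (s) (m (w (q (s) (s)) (g)) (q (m (g) (q (s) (s)) (g)) (s)) (w (s) (g)))) (g))) (g))
2. (m (t (t (w (h (s) (g) (g)) (g)))) (m (w (p (f (s) (g) (g))) (g)) (s) (w (q (s) (m (w (q (s) (s)) (g)) (q (m (g) (q (s) (s)) (g)) (s)) (w (s) (g)))) (g))) (g))  →  (m (t (t (w (h (s) (g) (g)) (g)))) (m (w (p (f (s) (g) (g))) (g)) (s) (w (m (w (q (s) (s)) (g)) (q (m (g) (q (s) (s)) (g)) (s)) (w (s) (g))) (g))) (g))
3. (m (t (t (w (h (s) (g) (g)) (g)))) (m (w (p (f (s) (g) (g))) (g)) (s) (w (m (w (q (s) (s)) (g)) (q (m (g) (q (s) (s)) (g)) (s)) (w (s) (g))) (g))) (g))  →  (m (t (t (w (h (s) (g) (g)) (g)))) (m (w (p (f (s) (g) (g))) (g)) (s) (w (m (w (s) (g)) (q (m (g) (q (s) (s)) (g)) (s)) (w (s) (g))) (g))) (g))
4. (m (t (t (w (h (s) (g) (g)) (g)))) (m (w (p (f (s) (g) (g))) (g)) (s) (w (m (w (s) (g)) (q (m (g) (q (s) (s)) (g)) (s)) (w (s) (g))) (g))) (g))  →  (m (t (t (w (h (s) (g) (g)) (g)))) (m (w (p (f (s) (g) (g))) (g)) (s) (w (m (w (s) (g)) (m (g) (q (s) (s)) (g)) (w (s) (g))) (g))) (g))
5. (m (t (t (w (h (s) (g) (g)) (g)))) (m (w (p (f (s) (g) (g))) (g)) (s) (w (m (w (s) (g)) (m (g) (q (s) (s)) (g)) (w (s) (g))) (g))) (g))  →  (m (t (t (w (h (s) (g) (g)) (g)))) (m (w (p (f (s) (g) (g))) (g)) (s) (w (m (w (s) (g)) (m (g) (s) (g)) (w (s) (g))) (g))) (g))


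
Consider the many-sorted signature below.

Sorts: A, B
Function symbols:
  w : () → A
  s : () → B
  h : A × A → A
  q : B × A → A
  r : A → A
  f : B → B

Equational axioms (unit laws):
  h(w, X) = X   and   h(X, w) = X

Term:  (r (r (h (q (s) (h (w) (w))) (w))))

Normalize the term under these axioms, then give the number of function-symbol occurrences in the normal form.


size = 5

1. (r (r (h (q (s) (h (w) (w))) (w))))  →  (r (r (q (s) (h (w) (w)))))
2. (r (r (q (s) (h (w) (w)))))  →  (r (r (q (s) (w))))
normal form: (r (r (q (s) (w))))


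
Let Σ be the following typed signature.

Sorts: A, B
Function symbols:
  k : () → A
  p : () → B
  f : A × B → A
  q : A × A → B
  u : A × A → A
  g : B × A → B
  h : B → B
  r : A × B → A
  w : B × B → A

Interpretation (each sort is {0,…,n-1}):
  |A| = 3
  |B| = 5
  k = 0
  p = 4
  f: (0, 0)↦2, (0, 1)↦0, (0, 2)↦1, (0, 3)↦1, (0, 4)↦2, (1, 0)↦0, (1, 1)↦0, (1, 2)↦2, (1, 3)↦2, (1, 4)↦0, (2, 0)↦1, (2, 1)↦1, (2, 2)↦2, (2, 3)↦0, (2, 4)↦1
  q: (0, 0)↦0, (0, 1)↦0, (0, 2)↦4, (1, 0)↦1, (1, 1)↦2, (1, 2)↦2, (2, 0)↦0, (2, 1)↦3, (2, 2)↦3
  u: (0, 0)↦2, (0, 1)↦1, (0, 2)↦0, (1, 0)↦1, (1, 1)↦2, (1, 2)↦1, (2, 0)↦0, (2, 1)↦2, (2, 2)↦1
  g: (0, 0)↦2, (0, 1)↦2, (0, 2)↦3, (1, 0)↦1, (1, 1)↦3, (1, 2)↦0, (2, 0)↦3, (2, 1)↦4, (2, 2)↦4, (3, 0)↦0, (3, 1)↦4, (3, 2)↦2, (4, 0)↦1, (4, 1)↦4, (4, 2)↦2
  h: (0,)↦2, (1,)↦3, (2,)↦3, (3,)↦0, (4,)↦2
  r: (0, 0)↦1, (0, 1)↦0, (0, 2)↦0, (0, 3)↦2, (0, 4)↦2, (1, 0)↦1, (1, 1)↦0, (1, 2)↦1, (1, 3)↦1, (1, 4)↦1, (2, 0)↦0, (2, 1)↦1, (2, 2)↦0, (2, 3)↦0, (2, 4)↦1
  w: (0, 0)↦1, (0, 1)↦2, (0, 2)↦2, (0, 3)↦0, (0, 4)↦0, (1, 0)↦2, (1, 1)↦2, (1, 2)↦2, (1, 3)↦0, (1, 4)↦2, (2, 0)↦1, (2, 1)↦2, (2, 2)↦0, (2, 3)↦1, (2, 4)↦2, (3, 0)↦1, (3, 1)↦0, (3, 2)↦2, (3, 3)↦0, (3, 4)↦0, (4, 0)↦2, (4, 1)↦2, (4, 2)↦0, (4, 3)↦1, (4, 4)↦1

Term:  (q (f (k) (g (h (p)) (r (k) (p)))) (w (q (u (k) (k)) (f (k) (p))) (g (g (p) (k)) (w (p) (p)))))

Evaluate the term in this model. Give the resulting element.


  k = 0
  p = 4
  (h (p)) = h(4,) = 2
  k = 0
  p = 4
  (r (k) (p)) = r(0, 4) = 2
  (g (h (p)) (r (k) (p))) = g(2, 2) = 4
  (f (k) (g (h (p)) (r (k) (p)))) = f(0, 4) = 2
  k = 0
  k = 0
  (u (k) (k)) = u(0, 0) = 2
  k = 0
  p = 4
  (f (k) (p)) = f(0, 4) = 2
  (q (u (k) (k)) (f (k) (p))) = q(2, 2) = 3
  p = 4
  k = 0
  (g (p) (k)) = g(4, 0) = 1
  p = 4
  p = 4
  (w (p) (p)) = w(4, 4) = 1
  (g (g (p) (k)) (w (p) (p))) = g(1, 1) = 3
  (w (q (u (k) (k)) (f (k) (p))) (g (g (p) (k)) (w (p) (p)))) = w(3, 3) = 0
  (q (f (k) (g (h (p)) (r (k) (p)))) (w (q (u (k) (k)) (f (k) (p))) (g (g (p) (k)) (w (p) (p))))) = q(2, 0) = 0

value = 0


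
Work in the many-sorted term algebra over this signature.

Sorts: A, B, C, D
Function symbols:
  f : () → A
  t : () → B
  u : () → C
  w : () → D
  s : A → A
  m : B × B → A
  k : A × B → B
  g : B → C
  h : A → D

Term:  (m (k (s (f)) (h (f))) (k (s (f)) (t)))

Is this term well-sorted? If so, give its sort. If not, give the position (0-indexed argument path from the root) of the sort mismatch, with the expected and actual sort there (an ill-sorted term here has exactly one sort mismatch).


ill-sorted at position [0, 1]: expected B, got D

      (f) : A
    (s (f)) : A
      (f) : A
    (h (f)) : D
  (k (s (f)) (h (f))) : ✗ arg 1 at [0, 1] has sort D, expected B
      (f) : A
    (s (f)) : A
    (t) : B
  (k (s (f)) (t)) : B


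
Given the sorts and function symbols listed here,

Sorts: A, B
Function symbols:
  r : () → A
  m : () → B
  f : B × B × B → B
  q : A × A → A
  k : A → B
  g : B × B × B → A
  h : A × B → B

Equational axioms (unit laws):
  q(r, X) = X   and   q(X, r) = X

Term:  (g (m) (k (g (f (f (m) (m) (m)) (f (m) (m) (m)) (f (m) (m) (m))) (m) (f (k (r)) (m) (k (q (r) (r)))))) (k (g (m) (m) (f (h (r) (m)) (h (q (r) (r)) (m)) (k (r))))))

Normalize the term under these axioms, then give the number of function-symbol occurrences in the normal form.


1. (g (m) (k (g (f (f (m) (m) (m)) (f (m) (m) (m)) (f (m) (m) (m))) (m) (f (k (r)) (m) (k (q (r) (r)))))) (k (g (m) (m) (f (h (r) (m)) (h (q (r) (r)) (m)) (k (r))))))  →  (g (m) (k (g (f (f (m) (m) (m)) (f (m) (m) (m)) (f (m) (m) (m))) (m) (f (k (r)) (m) (k (r))))) (k (g (m) (m) (f (h (r) (m)) (h (q (r) (r)) (m)) (k (r))))))
2. (g (m) (k (g (f (f (m) (m) (m)) (f (m) (m) (m)) (f (m) (m) (m))) (m) (f (k (r)) (m) (k (r))))) (k (g (m) (m) (f (h (r) (m)) (h (q (r) (r)) (m)) (k (r))))))  →  (g (m) (k (g (f (f (m) (m) (m)) (f (m) (m) (m)) (f (m) (m) (m))) (m) (f (k (r)) (m) (k (r))))) (k (g (m) (m) (f (h (r) (m)) (h (r) (m)) (k (r))))))
normal form: (g (m) (k (g (f (f (m) (m) (m)) (f (m) (m) (m)) (f (m) (m) (m))) (m) (f (k (r)) (m) (k (r))))) (k (g (m) (m) (f (h (r) (m)) (h (r) (m)) (k (r))))))

size = 37


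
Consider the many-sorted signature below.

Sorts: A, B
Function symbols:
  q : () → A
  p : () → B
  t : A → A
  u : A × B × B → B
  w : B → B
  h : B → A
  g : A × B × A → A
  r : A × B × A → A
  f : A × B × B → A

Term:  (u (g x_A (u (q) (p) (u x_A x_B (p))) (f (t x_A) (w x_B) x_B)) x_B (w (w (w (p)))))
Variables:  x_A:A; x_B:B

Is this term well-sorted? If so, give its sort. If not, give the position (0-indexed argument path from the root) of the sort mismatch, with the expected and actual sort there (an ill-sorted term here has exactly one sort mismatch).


    x_A : A
      (q) : A
      (p) : B
        x_A : A
        x_B : B
        (p) : B
      (u x_A x_B (p)) : B
    (u (q) (p) (u x_A x_B (p))) : B
        x_A : A
      (t x_A) : A
        x_B : B
      (w x_B) : B
      x_B : B
    (f (t x_A) (w x_B) x_B) : A
  (g x_A (u (q) (p) (u x_A x_B (p))) (f (t x_A) (w x_B) x_B)) : A
  x_B : B
        (p) : B
      (w (p)) : B
    (w (w (p))) : B
  (w (w (w (p)))) : B
(u (g x_A (u (q) (p) (u x_A x_B (p))) (f (t x_A) (w x_B) x_B)) x_B (w (w (w (p))))) : B

well-sorted; sort = B


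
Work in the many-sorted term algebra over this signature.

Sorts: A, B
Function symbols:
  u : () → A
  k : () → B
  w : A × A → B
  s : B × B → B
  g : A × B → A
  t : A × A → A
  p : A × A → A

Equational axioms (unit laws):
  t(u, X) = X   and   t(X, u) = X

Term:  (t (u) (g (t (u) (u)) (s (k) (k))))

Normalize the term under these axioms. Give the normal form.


1. (t (u) (g (t (u) (u)) (s (k) (k))))  →  (g (t (u) (u)) (s (k) (k)))
2. (g (t (u) (u)) (s (k) (k)))  →  (g (u) (s (k) (k)))

normal form = (g (u) (s (k) (k)))


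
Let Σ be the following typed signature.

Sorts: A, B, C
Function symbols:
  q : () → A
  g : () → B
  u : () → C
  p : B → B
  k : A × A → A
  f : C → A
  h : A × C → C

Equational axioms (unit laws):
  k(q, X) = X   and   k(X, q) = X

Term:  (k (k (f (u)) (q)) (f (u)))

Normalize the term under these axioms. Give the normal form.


1. (k (k (f (u)) (q)) (f (u)))  →  (k (f (u)) (f (u)))

normal form = (k (f (u)) (f (u)))
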